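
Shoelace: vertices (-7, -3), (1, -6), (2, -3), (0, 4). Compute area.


Shoelace sum: ((-7)*(-6) - 1*(-3)) + (1*(-3) - 2*(-6)) + (2*4 - 0*(-3)) + (0*(-3) - (-7)*4)
= 90
Area = |90|/2 = 45

45


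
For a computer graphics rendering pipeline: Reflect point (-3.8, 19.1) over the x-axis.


Reflection over x-axis: (x,y) -> (x,-y)
(-3.8, 19.1) -> (-3.8, -19.1)

(-3.8, -19.1)


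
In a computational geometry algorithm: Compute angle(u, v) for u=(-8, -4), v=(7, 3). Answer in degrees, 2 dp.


u.v = -68, |u| = sqrt(80) = 8.9443, |v| = sqrt(58) = 7.6158
cos(theta) = u.v/(|u||v|) = -68/sqrt(4640) = -0.998274
theta = acos(-0.998274) = 176.63 degrees

176.63 degrees


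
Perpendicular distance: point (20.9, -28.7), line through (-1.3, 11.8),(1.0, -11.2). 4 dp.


|cross product| = 417.45
|line direction| = sqrt(534.29) = 23.1147
Distance = 417.45/sqrt(534.29) = 18.0599

18.0599


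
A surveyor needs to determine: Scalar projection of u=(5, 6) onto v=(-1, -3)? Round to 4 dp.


u.v = -23, |v| = sqrt(10) = 3.1623
Scalar projection = u.v / |v| = -23 / sqrt(10) = -7.2732

-7.2732


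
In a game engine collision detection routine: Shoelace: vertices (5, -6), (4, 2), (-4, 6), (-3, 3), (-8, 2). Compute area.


Shoelace sum: (5*2 - 4*(-6)) + (4*6 - (-4)*2) + ((-4)*3 - (-3)*6) + ((-3)*2 - (-8)*3) + ((-8)*(-6) - 5*2)
= 128
Area = |128|/2 = 64

64


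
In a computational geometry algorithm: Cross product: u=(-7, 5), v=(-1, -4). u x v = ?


u x v = u_x*v_y - u_y*v_x = (-7)*(-4) - 5*(-1)
= 28 - (-5) = 33

33


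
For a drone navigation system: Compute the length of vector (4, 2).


|u| = sqrt(4^2 + 2^2) = sqrt(20) = 4.4721

4.4721


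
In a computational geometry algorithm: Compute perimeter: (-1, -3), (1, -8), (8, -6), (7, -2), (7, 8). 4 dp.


Sides: (-1, -3)->(1, -8): sqrt(29) = 5.385165, (1, -8)->(8, -6): sqrt(53) = 7.28011, (8, -6)->(7, -2): sqrt(17) = 4.123106, (7, -2)->(7, 8): sqrt(100) = 10, (7, 8)->(-1, -3): sqrt(185) = 13.601471
Sum = 40.389852
Perimeter = 40.3899

40.3899


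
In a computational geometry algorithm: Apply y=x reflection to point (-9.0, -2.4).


Reflection over y=x: (x,y) -> (y,x)
(-9, -2.4) -> (-2.4, -9)

(-2.4, -9)


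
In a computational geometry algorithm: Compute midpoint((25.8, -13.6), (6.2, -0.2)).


M = ((25.8+6.2)/2, ((-13.6)+(-0.2))/2)
= (16, -6.9)

(16, -6.9)


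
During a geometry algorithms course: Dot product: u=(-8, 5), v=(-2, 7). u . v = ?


u . v = u_x*v_x + u_y*v_y = (-8)*(-2) + 5*7
= 16 + 35 = 51

51


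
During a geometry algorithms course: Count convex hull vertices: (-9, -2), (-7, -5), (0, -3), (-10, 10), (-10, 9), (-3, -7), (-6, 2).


Convex hull vertices (CCW): (-10, 9), (-9, -2), (-7, -5), (-3, -7), (0, -3), (-10, 10)
Count = 6

6


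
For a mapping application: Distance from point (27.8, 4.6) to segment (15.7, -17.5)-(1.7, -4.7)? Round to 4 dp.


Project P onto AB: t = 0.3154 (clamped to [0,1])
Closest point on segment: (11.2849, -13.4634)
Distance: 24.4751

24.4751


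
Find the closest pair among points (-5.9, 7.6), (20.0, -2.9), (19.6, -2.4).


d(P0,P1) = 27.9475, d(P0,P2) = 27.3907, d(P1,P2) = 0.6403
Closest: P1 and P2

Closest pair: (20.0, -2.9) and (19.6, -2.4), distance = 0.6403


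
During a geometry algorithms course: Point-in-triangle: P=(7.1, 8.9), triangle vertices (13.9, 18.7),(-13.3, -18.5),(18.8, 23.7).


Cross products: AB x AP = 13.6, BC x BP = 18.66, CA x CP = 14.02
All same sign? yes

Yes, inside


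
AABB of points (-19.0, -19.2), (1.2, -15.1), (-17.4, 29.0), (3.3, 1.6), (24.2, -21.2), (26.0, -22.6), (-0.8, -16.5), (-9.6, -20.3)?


x range: [-19, 26]
y range: [-22.6, 29]
Bounding box: (-19,-22.6) to (26,29)

(-19,-22.6) to (26,29)


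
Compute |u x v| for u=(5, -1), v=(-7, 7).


|u x v| = |5*7 - (-1)*(-7)|
= |35 - 7| = 28

28


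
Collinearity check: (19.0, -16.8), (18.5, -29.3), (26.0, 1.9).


Cross product: (18.5-19)*(1.9-(-16.8)) - ((-29.3)-(-16.8))*(26-19)
= 78.15

No, not collinear


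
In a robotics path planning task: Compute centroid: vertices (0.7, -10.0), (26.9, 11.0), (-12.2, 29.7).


Centroid = ((x_A+x_B+x_C)/3, (y_A+y_B+y_C)/3)
= ((0.7+26.9+(-12.2))/3, ((-10)+11+29.7)/3)
= (5.1333, 10.2333)

(5.1333, 10.2333)


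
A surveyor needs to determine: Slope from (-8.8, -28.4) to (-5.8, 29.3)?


slope = (y2-y1)/(x2-x1) = (29.3-(-28.4))/((-5.8)-(-8.8)) = 57.7/3 = 19.2333

19.2333


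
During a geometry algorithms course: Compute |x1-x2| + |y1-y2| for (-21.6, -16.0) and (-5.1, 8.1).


|(-21.6)-(-5.1)| + |(-16)-8.1| = 16.5 + 24.1 = 40.6

40.6


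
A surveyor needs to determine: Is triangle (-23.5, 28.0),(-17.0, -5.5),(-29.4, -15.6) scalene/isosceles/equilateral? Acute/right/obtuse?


Side lengths squared: AB^2=1164.5, BC^2=255.77, CA^2=1935.77
Sorted: [255.77, 1164.5, 1935.77]
By sides: Scalene, By angles: Obtuse

Scalene, Obtuse


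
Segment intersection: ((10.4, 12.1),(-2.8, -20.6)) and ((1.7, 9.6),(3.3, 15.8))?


Cross products: d1=-49.94, d2=-20.42, d3=-251.49, d4=-281.01
d1*d2 < 0 and d3*d4 < 0? no

No, they don't intersect


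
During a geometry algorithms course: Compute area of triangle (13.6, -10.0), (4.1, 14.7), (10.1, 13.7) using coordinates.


Area = |x_A(y_B-y_C) + x_B(y_C-y_A) + x_C(y_A-y_B)|/2
= |13.6 + 97.17 + (-249.47)|/2
= 138.7/2 = 69.35

69.35


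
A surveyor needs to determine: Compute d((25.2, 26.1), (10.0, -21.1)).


dx=-15.2, dy=-47.2
d^2 = (-15.2)^2 + (-47.2)^2 = 2458.88
d = sqrt(2458.88) = 49.5871

49.5871


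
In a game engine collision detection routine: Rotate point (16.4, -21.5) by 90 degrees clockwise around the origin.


90° CW: (x,y) -> (y, -x)
(16.4,-21.5) -> (-21.5, -16.4)

(-21.5, -16.4)


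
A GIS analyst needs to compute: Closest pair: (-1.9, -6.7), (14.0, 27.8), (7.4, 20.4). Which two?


d(P0,P1) = 37.9876, d(P0,P2) = 28.6514, d(P1,P2) = 9.9156
Closest: P1 and P2

Closest pair: (14.0, 27.8) and (7.4, 20.4), distance = 9.9156


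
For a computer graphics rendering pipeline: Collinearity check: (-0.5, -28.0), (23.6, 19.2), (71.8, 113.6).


Cross product: (23.6-(-0.5))*(113.6-(-28)) - (19.2-(-28))*(71.8-(-0.5))
= 0

Yes, collinear


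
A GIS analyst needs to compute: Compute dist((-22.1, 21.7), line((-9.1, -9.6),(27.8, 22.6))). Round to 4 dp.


|cross product| = 1573.57
|line direction| = sqrt(2398.45) = 48.974
Distance = 1573.57/sqrt(2398.45) = 32.1307

32.1307


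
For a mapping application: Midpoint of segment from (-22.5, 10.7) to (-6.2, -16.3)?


M = (((-22.5)+(-6.2))/2, (10.7+(-16.3))/2)
= (-14.35, -2.8)

(-14.35, -2.8)


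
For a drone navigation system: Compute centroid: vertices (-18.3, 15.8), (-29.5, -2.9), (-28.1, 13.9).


Centroid = ((x_A+x_B+x_C)/3, (y_A+y_B+y_C)/3)
= (((-18.3)+(-29.5)+(-28.1))/3, (15.8+(-2.9)+13.9)/3)
= (-25.3, 8.9333)

(-25.3, 8.9333)


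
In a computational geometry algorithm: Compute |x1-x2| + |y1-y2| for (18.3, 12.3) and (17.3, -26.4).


|18.3-17.3| + |12.3-(-26.4)| = 1 + 38.7 = 39.7

39.7


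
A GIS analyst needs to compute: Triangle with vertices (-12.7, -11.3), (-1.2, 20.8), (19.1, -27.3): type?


Side lengths squared: AB^2=1162.66, BC^2=2725.7, CA^2=1267.24
Sorted: [1162.66, 1267.24, 2725.7]
By sides: Scalene, By angles: Obtuse

Scalene, Obtuse


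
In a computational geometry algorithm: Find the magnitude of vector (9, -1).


|u| = sqrt(9^2 + (-1)^2) = sqrt(82) = 9.0554

9.0554


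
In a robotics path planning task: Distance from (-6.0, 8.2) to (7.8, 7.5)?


dx=13.8, dy=-0.7
d^2 = 13.8^2 + (-0.7)^2 = 190.93
d = sqrt(190.93) = 13.8177

13.8177


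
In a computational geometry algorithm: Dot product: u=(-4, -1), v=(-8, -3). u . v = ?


u . v = u_x*v_x + u_y*v_y = (-4)*(-8) + (-1)*(-3)
= 32 + 3 = 35

35


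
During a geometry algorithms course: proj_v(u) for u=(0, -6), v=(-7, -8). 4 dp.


u.v = 48, |v| = sqrt(113) = 10.6301
Scalar projection = u.v / |v| = 48 / sqrt(113) = 4.5155

4.5155


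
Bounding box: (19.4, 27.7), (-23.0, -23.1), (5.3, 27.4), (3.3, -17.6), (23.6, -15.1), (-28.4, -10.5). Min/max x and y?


x range: [-28.4, 23.6]
y range: [-23.1, 27.7]
Bounding box: (-28.4,-23.1) to (23.6,27.7)

(-28.4,-23.1) to (23.6,27.7)


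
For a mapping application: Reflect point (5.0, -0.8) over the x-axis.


Reflection over x-axis: (x,y) -> (x,-y)
(5, -0.8) -> (5, 0.8)

(5, 0.8)


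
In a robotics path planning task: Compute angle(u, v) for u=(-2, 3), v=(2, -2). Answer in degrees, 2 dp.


u.v = -10, |u| = sqrt(13) = 3.6056, |v| = sqrt(8) = 2.8284
cos(theta) = u.v/(|u||v|) = -10/sqrt(104) = -0.980581
theta = acos(-0.980581) = 168.69 degrees

168.69 degrees


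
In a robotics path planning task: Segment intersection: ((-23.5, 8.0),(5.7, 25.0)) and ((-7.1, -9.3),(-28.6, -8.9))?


Cross products: d1=-365.39, d2=-742.57, d3=-783.96, d4=-406.78
d1*d2 < 0 and d3*d4 < 0? no

No, they don't intersect


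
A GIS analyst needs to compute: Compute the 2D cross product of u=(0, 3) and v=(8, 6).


u x v = u_x*v_y - u_y*v_x = 0*6 - 3*8
= 0 - 24 = -24

-24


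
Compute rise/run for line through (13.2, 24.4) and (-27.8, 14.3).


slope = (y2-y1)/(x2-x1) = (14.3-24.4)/((-27.8)-13.2) = (-10.1)/(-41) = 0.2463

0.2463


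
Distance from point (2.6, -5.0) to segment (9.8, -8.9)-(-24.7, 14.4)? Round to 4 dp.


Project P onto AB: t = 0.1958 (clamped to [0,1])
Closest point on segment: (3.0465, -4.3389)
Distance: 0.7977

0.7977


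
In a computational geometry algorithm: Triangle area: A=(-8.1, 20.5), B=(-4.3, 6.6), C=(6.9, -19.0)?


Area = |x_A(y_B-y_C) + x_B(y_C-y_A) + x_C(y_A-y_B)|/2
= |(-207.36) + 169.85 + 95.91|/2
= 58.4/2 = 29.2

29.2


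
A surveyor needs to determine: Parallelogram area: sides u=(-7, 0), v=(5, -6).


|u x v| = |(-7)*(-6) - 0*5|
= |42 - 0| = 42

42


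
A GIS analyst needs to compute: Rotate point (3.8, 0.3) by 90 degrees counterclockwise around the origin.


90° CCW: (x,y) -> (-y, x)
(3.8,0.3) -> (-0.3, 3.8)

(-0.3, 3.8)


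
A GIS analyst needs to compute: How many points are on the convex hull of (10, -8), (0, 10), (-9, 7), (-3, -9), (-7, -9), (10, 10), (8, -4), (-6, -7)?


Convex hull vertices (CCW): (-9, 7), (-7, -9), (-3, -9), (10, -8), (10, 10), (0, 10)
Count = 6

6


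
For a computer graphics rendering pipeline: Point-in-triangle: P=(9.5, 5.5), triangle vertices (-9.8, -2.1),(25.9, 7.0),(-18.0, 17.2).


Cross products: AB x AP = 95.69, BC x BP = 233.13, CA x CP = 434.81
All same sign? yes

Yes, inside


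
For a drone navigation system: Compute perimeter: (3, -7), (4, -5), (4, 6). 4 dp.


Sides: (3, -7)->(4, -5): sqrt(5) = 2.236068, (4, -5)->(4, 6): sqrt(121) = 11, (4, 6)->(3, -7): sqrt(170) = 13.038405
Sum = 26.274473
Perimeter = 26.2745

26.2745


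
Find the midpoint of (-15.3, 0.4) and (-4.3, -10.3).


M = (((-15.3)+(-4.3))/2, (0.4+(-10.3))/2)
= (-9.8, -4.95)

(-9.8, -4.95)


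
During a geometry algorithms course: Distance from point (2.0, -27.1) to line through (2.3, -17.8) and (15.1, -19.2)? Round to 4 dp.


|cross product| = 119.46
|line direction| = sqrt(165.8) = 12.8763
Distance = 119.46/sqrt(165.8) = 9.2775

9.2775


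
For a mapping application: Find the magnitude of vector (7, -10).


|u| = sqrt(7^2 + (-10)^2) = sqrt(149) = 12.2066

12.2066


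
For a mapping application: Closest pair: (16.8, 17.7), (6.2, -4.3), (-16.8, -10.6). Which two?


d(P0,P1) = 24.4205, d(P0,P2) = 43.9301, d(P1,P2) = 23.8472
Closest: P1 and P2

Closest pair: (6.2, -4.3) and (-16.8, -10.6), distance = 23.8472


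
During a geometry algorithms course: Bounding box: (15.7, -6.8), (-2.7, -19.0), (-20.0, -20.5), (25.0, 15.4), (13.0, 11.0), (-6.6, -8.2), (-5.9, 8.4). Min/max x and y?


x range: [-20, 25]
y range: [-20.5, 15.4]
Bounding box: (-20,-20.5) to (25,15.4)

(-20,-20.5) to (25,15.4)


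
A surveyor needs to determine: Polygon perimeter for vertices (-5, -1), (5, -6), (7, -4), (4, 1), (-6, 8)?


Sides: (-5, -1)->(5, -6): sqrt(125) = 11.18034, (5, -6)->(7, -4): sqrt(8) = 2.828427, (7, -4)->(4, 1): sqrt(34) = 5.830952, (4, 1)->(-6, 8): sqrt(149) = 12.206556, (-6, 8)->(-5, -1): sqrt(82) = 9.055385
Sum = 41.10166
Perimeter = 41.1017

41.1017


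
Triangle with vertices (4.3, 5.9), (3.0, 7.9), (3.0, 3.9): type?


Side lengths squared: AB^2=5.69, BC^2=16, CA^2=5.69
Sorted: [5.69, 5.69, 16]
By sides: Isosceles, By angles: Obtuse

Isosceles, Obtuse


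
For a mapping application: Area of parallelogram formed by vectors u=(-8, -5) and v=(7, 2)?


|u x v| = |(-8)*2 - (-5)*7|
= |(-16) - (-35)| = 19

19


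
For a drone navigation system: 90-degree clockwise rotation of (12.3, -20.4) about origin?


90° CW: (x,y) -> (y, -x)
(12.3,-20.4) -> (-20.4, -12.3)

(-20.4, -12.3)


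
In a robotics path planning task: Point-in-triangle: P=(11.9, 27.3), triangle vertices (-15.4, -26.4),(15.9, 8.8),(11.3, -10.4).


Cross products: AB x AP = 719.85, BC x BP = -161.9, CA x CP = -996.99
All same sign? no

No, outside


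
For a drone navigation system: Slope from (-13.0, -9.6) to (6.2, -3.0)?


slope = (y2-y1)/(x2-x1) = ((-3)-(-9.6))/(6.2-(-13)) = 6.6/19.2 = 0.3438

0.3438


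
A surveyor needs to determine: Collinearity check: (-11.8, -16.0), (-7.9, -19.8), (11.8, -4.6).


Cross product: ((-7.9)-(-11.8))*((-4.6)-(-16)) - ((-19.8)-(-16))*(11.8-(-11.8))
= 134.14

No, not collinear


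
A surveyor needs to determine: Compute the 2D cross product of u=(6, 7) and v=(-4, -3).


u x v = u_x*v_y - u_y*v_x = 6*(-3) - 7*(-4)
= (-18) - (-28) = 10

10


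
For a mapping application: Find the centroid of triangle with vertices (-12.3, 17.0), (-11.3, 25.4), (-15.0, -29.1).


Centroid = ((x_A+x_B+x_C)/3, (y_A+y_B+y_C)/3)
= (((-12.3)+(-11.3)+(-15))/3, (17+25.4+(-29.1))/3)
= (-12.8667, 4.4333)

(-12.8667, 4.4333)


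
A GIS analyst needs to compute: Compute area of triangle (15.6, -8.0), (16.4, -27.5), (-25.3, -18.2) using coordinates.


Area = |x_A(y_B-y_C) + x_B(y_C-y_A) + x_C(y_A-y_B)|/2
= |(-145.08) + (-167.28) + (-493.35)|/2
= 805.71/2 = 402.855

402.855


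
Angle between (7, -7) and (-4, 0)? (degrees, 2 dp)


u.v = -28, |u| = sqrt(98) = 9.8995, |v| = sqrt(16) = 4
cos(theta) = u.v/(|u||v|) = -28/sqrt(1568) = -0.707107
theta = acos(-0.707107) = 135 degrees

135 degrees


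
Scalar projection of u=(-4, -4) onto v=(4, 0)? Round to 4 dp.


u.v = -16, |v| = sqrt(16) = 4
Scalar projection = u.v / |v| = -16 / sqrt(16) = -4

-4


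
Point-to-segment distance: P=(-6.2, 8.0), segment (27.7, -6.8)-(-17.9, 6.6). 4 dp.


Project P onto AB: t = 0.7721 (clamped to [0,1])
Closest point on segment: (-7.5087, 3.5464)
Distance: 4.6419

4.6419


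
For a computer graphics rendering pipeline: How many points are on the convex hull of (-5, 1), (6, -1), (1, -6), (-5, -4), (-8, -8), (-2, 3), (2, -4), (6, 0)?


Convex hull vertices (CCW): (-8, -8), (1, -6), (6, -1), (6, 0), (-2, 3), (-5, 1)
Count = 6

6


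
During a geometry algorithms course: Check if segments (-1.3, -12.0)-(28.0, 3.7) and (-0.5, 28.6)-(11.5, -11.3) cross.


Cross products: d1=-519.12, d2=838.35, d3=1177.02, d4=-180.45
d1*d2 < 0 and d3*d4 < 0? yes

Yes, they intersect


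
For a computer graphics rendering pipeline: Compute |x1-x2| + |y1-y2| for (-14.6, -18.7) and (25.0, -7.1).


|(-14.6)-25| + |(-18.7)-(-7.1)| = 39.6 + 11.6 = 51.2

51.2


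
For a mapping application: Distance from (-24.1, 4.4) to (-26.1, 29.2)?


dx=-2, dy=24.8
d^2 = (-2)^2 + 24.8^2 = 619.04
d = sqrt(619.04) = 24.8805

24.8805


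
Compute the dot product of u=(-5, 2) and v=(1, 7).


u . v = u_x*v_x + u_y*v_y = (-5)*1 + 2*7
= (-5) + 14 = 9

9


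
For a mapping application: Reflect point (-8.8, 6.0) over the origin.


Reflection over origin: (x,y) -> (-x,-y)
(-8.8, 6) -> (8.8, -6)

(8.8, -6)


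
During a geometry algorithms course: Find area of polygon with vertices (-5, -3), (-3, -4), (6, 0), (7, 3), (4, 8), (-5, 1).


Shoelace sum: ((-5)*(-4) - (-3)*(-3)) + ((-3)*0 - 6*(-4)) + (6*3 - 7*0) + (7*8 - 4*3) + (4*1 - (-5)*8) + ((-5)*(-3) - (-5)*1)
= 161
Area = |161|/2 = 80.5

80.5


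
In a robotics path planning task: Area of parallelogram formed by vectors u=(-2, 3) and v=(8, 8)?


|u x v| = |(-2)*8 - 3*8|
= |(-16) - 24| = 40

40


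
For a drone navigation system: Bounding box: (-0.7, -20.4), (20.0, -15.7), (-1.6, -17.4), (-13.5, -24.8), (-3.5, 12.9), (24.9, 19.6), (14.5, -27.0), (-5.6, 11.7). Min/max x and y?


x range: [-13.5, 24.9]
y range: [-27, 19.6]
Bounding box: (-13.5,-27) to (24.9,19.6)

(-13.5,-27) to (24.9,19.6)


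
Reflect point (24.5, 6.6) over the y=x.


Reflection over y=x: (x,y) -> (y,x)
(24.5, 6.6) -> (6.6, 24.5)

(6.6, 24.5)


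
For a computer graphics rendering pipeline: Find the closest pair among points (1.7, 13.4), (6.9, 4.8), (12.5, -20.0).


d(P0,P1) = 10.0499, d(P0,P2) = 35.1027, d(P1,P2) = 25.4244
Closest: P0 and P1

Closest pair: (1.7, 13.4) and (6.9, 4.8), distance = 10.0499


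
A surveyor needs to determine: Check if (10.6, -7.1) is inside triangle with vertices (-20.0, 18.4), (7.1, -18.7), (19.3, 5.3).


Cross products: AB x AP = 444.21, BC x BP = 57.52, CA x CP = 601.29
All same sign? yes

Yes, inside


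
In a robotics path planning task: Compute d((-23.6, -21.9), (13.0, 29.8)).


dx=36.6, dy=51.7
d^2 = 36.6^2 + 51.7^2 = 4012.45
d = sqrt(4012.45) = 63.3439

63.3439


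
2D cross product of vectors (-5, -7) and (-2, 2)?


u x v = u_x*v_y - u_y*v_x = (-5)*2 - (-7)*(-2)
= (-10) - 14 = -24

-24


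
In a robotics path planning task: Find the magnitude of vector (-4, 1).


|u| = sqrt((-4)^2 + 1^2) = sqrt(17) = 4.1231

4.1231


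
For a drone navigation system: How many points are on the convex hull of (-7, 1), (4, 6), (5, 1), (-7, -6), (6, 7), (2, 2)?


Convex hull vertices (CCW): (-7, -6), (5, 1), (6, 7), (-7, 1)
Count = 4

4


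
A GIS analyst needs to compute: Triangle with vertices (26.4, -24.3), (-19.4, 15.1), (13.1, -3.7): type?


Side lengths squared: AB^2=3650, BC^2=1409.69, CA^2=601.25
Sorted: [601.25, 1409.69, 3650]
By sides: Scalene, By angles: Obtuse

Scalene, Obtuse


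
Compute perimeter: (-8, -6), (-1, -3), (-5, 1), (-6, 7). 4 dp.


Sides: (-8, -6)->(-1, -3): sqrt(58) = 7.615773, (-1, -3)->(-5, 1): sqrt(32) = 5.656854, (-5, 1)->(-6, 7): sqrt(37) = 6.082763, (-6, 7)->(-8, -6): sqrt(173) = 13.152946
Sum = 32.508336
Perimeter = 32.5083

32.5083


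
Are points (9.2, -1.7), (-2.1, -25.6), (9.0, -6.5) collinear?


Cross product: ((-2.1)-9.2)*((-6.5)-(-1.7)) - ((-25.6)-(-1.7))*(9-9.2)
= 49.46

No, not collinear


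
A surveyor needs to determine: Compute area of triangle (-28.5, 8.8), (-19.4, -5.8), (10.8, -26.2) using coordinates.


Area = |x_A(y_B-y_C) + x_B(y_C-y_A) + x_C(y_A-y_B)|/2
= |(-581.4) + 679 + 157.68|/2
= 255.28/2 = 127.64

127.64


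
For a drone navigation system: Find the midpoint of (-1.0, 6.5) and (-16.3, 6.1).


M = (((-1)+(-16.3))/2, (6.5+6.1)/2)
= (-8.65, 6.3)

(-8.65, 6.3)


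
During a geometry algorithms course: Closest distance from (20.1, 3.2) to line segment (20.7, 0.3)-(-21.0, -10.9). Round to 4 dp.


Project P onto AB: t = 0 (clamped to [0,1])
Closest point on segment: (20.7, 0.3)
Distance: 2.9614

2.9614


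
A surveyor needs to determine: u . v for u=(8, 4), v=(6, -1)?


u . v = u_x*v_x + u_y*v_y = 8*6 + 4*(-1)
= 48 + (-4) = 44

44


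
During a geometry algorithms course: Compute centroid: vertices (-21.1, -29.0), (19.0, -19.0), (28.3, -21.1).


Centroid = ((x_A+x_B+x_C)/3, (y_A+y_B+y_C)/3)
= (((-21.1)+19+28.3)/3, ((-29)+(-19)+(-21.1))/3)
= (8.7333, -23.0333)

(8.7333, -23.0333)


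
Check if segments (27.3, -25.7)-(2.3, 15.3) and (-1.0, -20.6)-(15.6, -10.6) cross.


Cross products: d1=-367.66, d2=562.94, d3=1032.8, d4=102.2
d1*d2 < 0 and d3*d4 < 0? no

No, they don't intersect


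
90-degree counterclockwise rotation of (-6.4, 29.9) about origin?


90° CCW: (x,y) -> (-y, x)
(-6.4,29.9) -> (-29.9, -6.4)

(-29.9, -6.4)


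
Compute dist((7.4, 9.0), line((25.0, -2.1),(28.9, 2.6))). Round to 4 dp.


|cross product| = 126.01
|line direction| = sqrt(37.3) = 6.1074
Distance = 126.01/sqrt(37.3) = 20.6324

20.6324


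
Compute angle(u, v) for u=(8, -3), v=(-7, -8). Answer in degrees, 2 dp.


u.v = -32, |u| = sqrt(73) = 8.544, |v| = sqrt(113) = 10.6301
cos(theta) = u.v/(|u||v|) = -32/sqrt(8249) = -0.35233
theta = acos(-0.35233) = 110.63 degrees

110.63 degrees


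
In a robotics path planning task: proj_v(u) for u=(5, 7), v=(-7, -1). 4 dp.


u.v = -42, |v| = sqrt(50) = 7.0711
Scalar projection = u.v / |v| = -42 / sqrt(50) = -5.9397

-5.9397


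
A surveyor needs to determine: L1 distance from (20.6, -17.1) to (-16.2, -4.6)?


|20.6-(-16.2)| + |(-17.1)-(-4.6)| = 36.8 + 12.5 = 49.3

49.3


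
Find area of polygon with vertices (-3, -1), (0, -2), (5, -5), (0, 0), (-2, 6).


Shoelace sum: ((-3)*(-2) - 0*(-1)) + (0*(-5) - 5*(-2)) + (5*0 - 0*(-5)) + (0*6 - (-2)*0) + ((-2)*(-1) - (-3)*6)
= 36
Area = |36|/2 = 18

18


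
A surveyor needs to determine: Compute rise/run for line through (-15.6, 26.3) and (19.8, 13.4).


slope = (y2-y1)/(x2-x1) = (13.4-26.3)/(19.8-(-15.6)) = (-12.9)/35.4 = -0.3644

-0.3644


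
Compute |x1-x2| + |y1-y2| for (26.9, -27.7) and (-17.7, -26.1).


|26.9-(-17.7)| + |(-27.7)-(-26.1)| = 44.6 + 1.6 = 46.2

46.2


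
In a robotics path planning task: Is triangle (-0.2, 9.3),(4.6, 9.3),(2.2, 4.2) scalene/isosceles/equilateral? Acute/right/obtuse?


Side lengths squared: AB^2=23.04, BC^2=31.77, CA^2=31.77
Sorted: [23.04, 31.77, 31.77]
By sides: Isosceles, By angles: Acute

Isosceles, Acute


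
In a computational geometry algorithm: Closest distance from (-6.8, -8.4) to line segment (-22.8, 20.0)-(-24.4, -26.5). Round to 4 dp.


Project P onto AB: t = 0.5982 (clamped to [0,1])
Closest point on segment: (-23.7571, -7.8165)
Distance: 16.9672

16.9672


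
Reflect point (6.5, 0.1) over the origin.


Reflection over origin: (x,y) -> (-x,-y)
(6.5, 0.1) -> (-6.5, -0.1)

(-6.5, -0.1)


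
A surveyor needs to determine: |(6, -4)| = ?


|u| = sqrt(6^2 + (-4)^2) = sqrt(52) = 7.2111

7.2111


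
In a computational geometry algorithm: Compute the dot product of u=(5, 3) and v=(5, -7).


u . v = u_x*v_x + u_y*v_y = 5*5 + 3*(-7)
= 25 + (-21) = 4

4


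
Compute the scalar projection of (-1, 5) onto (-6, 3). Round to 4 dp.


u.v = 21, |v| = sqrt(45) = 6.7082
Scalar projection = u.v / |v| = 21 / sqrt(45) = 3.1305

3.1305


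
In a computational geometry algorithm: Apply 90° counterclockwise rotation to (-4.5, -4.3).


90° CCW: (x,y) -> (-y, x)
(-4.5,-4.3) -> (4.3, -4.5)

(4.3, -4.5)


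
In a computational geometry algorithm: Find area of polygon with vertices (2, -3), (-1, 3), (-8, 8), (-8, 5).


Shoelace sum: (2*3 - (-1)*(-3)) + ((-1)*8 - (-8)*3) + ((-8)*5 - (-8)*8) + ((-8)*(-3) - 2*5)
= 57
Area = |57|/2 = 28.5

28.5


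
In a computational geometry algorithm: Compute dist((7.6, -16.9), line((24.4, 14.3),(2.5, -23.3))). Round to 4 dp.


|cross product| = 51.6
|line direction| = sqrt(1893.37) = 43.5129
Distance = 51.6/sqrt(1893.37) = 1.1859

1.1859


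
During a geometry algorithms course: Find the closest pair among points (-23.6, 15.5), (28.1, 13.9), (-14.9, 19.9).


d(P0,P1) = 51.7248, d(P0,P2) = 9.7494, d(P1,P2) = 43.4166
Closest: P0 and P2

Closest pair: (-23.6, 15.5) and (-14.9, 19.9), distance = 9.7494


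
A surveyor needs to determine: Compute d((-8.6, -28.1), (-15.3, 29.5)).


dx=-6.7, dy=57.6
d^2 = (-6.7)^2 + 57.6^2 = 3362.65
d = sqrt(3362.65) = 57.9884

57.9884


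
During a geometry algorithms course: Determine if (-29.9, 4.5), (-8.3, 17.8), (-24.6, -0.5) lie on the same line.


Cross product: ((-8.3)-(-29.9))*((-0.5)-4.5) - (17.8-4.5)*((-24.6)-(-29.9))
= -178.49

No, not collinear


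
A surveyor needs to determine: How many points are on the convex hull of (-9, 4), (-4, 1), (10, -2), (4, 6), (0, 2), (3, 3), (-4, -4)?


Convex hull vertices (CCW): (-9, 4), (-4, -4), (10, -2), (4, 6)
Count = 4

4


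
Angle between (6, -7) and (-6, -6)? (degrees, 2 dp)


u.v = 6, |u| = sqrt(85) = 9.2195, |v| = sqrt(72) = 8.4853
cos(theta) = u.v/(|u||v|) = 6/sqrt(6120) = 0.076696
theta = acos(0.076696) = 85.6 degrees

85.6 degrees


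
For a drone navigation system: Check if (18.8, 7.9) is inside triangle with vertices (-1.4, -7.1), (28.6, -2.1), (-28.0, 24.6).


Cross products: AB x AP = 349, BC x BP = -304.34, CA x CP = 1039.34
All same sign? no

No, outside


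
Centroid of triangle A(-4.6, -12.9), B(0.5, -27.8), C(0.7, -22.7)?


Centroid = ((x_A+x_B+x_C)/3, (y_A+y_B+y_C)/3)
= (((-4.6)+0.5+0.7)/3, ((-12.9)+(-27.8)+(-22.7))/3)
= (-1.1333, -21.1333)

(-1.1333, -21.1333)


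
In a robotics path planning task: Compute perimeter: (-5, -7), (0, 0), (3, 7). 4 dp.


Sides: (-5, -7)->(0, 0): sqrt(74) = 8.602325, (0, 0)->(3, 7): sqrt(58) = 7.615773, (3, 7)->(-5, -7): sqrt(260) = 16.124515
Sum = 32.342613
Perimeter = 32.3426

32.3426


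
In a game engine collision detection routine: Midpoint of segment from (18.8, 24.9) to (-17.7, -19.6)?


M = ((18.8+(-17.7))/2, (24.9+(-19.6))/2)
= (0.55, 2.65)

(0.55, 2.65)


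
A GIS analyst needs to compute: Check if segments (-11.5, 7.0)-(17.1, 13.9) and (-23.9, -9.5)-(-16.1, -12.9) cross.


Cross products: d1=170.86, d2=321.92, d3=-386.34, d4=-537.4
d1*d2 < 0 and d3*d4 < 0? no

No, they don't intersect


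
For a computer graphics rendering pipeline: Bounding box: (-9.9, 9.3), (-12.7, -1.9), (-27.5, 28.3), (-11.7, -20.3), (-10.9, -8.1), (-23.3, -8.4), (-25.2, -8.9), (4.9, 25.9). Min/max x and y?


x range: [-27.5, 4.9]
y range: [-20.3, 28.3]
Bounding box: (-27.5,-20.3) to (4.9,28.3)

(-27.5,-20.3) to (4.9,28.3)


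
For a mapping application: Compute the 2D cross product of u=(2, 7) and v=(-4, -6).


u x v = u_x*v_y - u_y*v_x = 2*(-6) - 7*(-4)
= (-12) - (-28) = 16

16


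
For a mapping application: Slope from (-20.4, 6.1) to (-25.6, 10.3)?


slope = (y2-y1)/(x2-x1) = (10.3-6.1)/((-25.6)-(-20.4)) = 4.2/(-5.2) = -0.8077

-0.8077


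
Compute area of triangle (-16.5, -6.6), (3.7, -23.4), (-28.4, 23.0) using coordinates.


Area = |x_A(y_B-y_C) + x_B(y_C-y_A) + x_C(y_A-y_B)|/2
= |765.6 + 109.52 + (-477.12)|/2
= 398/2 = 199

199


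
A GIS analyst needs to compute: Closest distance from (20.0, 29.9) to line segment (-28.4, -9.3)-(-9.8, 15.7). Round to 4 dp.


Project P onto AB: t = 1 (clamped to [0,1])
Closest point on segment: (-9.8, 15.7)
Distance: 33.0103

33.0103


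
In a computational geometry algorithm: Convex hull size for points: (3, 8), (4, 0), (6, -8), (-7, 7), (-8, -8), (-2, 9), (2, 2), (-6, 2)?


Convex hull vertices (CCW): (-8, -8), (6, -8), (3, 8), (-2, 9), (-7, 7)
Count = 5

5


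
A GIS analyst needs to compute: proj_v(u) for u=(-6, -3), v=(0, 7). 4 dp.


u.v = -21, |v| = sqrt(49) = 7
Scalar projection = u.v / |v| = -21 / sqrt(49) = -3

-3


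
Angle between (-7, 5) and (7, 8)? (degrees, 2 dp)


u.v = -9, |u| = sqrt(74) = 8.6023, |v| = sqrt(113) = 10.6301
cos(theta) = u.v/(|u||v|) = -9/sqrt(8362) = -0.098421
theta = acos(-0.098421) = 95.65 degrees

95.65 degrees


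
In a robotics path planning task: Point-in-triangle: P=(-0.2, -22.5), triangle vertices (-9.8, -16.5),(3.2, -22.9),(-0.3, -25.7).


Cross products: AB x AP = -16.56, BC x BP = -10.92, CA x CP = -31.32
All same sign? yes

Yes, inside


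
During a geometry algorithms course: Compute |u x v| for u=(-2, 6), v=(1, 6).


|u x v| = |(-2)*6 - 6*1|
= |(-12) - 6| = 18

18


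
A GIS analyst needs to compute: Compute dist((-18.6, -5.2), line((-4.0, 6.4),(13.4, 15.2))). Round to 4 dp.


|cross product| = 73.36
|line direction| = sqrt(380.2) = 19.4987
Distance = 73.36/sqrt(380.2) = 3.7623

3.7623


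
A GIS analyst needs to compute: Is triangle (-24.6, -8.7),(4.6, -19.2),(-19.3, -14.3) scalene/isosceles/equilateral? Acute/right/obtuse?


Side lengths squared: AB^2=962.89, BC^2=595.22, CA^2=59.45
Sorted: [59.45, 595.22, 962.89]
By sides: Scalene, By angles: Obtuse

Scalene, Obtuse


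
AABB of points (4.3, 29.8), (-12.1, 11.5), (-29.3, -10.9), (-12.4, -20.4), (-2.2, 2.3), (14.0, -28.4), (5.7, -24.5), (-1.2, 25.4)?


x range: [-29.3, 14]
y range: [-28.4, 29.8]
Bounding box: (-29.3,-28.4) to (14,29.8)

(-29.3,-28.4) to (14,29.8)


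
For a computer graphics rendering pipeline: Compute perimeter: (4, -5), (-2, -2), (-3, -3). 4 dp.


Sides: (4, -5)->(-2, -2): sqrt(45) = 6.708204, (-2, -2)->(-3, -3): sqrt(2) = 1.414214, (-3, -3)->(4, -5): sqrt(53) = 7.28011
Sum = 15.402528
Perimeter = 15.4025

15.4025


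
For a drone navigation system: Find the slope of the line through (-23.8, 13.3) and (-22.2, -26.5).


slope = (y2-y1)/(x2-x1) = ((-26.5)-13.3)/((-22.2)-(-23.8)) = (-39.8)/1.6 = -24.875

-24.875


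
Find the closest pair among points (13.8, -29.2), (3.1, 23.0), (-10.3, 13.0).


d(P0,P1) = 53.2854, d(P0,P2) = 48.5968, d(P1,P2) = 16.72
Closest: P1 and P2

Closest pair: (3.1, 23.0) and (-10.3, 13.0), distance = 16.72


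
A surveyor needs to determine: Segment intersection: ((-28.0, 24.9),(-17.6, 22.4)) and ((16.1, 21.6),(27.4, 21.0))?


Cross products: d1=10.83, d2=-11.18, d3=75.93, d4=97.94
d1*d2 < 0 and d3*d4 < 0? no

No, they don't intersect


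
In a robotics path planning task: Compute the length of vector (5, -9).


|u| = sqrt(5^2 + (-9)^2) = sqrt(106) = 10.2956

10.2956


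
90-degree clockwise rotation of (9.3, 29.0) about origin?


90° CW: (x,y) -> (y, -x)
(9.3,29) -> (29, -9.3)

(29, -9.3)


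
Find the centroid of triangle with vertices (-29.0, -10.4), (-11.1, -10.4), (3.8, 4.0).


Centroid = ((x_A+x_B+x_C)/3, (y_A+y_B+y_C)/3)
= (((-29)+(-11.1)+3.8)/3, ((-10.4)+(-10.4)+4)/3)
= (-12.1, -5.6)

(-12.1, -5.6)


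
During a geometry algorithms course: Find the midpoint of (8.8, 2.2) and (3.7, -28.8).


M = ((8.8+3.7)/2, (2.2+(-28.8))/2)
= (6.25, -13.3)

(6.25, -13.3)


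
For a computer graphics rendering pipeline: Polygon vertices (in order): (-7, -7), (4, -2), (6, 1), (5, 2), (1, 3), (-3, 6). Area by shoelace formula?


Shoelace sum: ((-7)*(-2) - 4*(-7)) + (4*1 - 6*(-2)) + (6*2 - 5*1) + (5*3 - 1*2) + (1*6 - (-3)*3) + ((-3)*(-7) - (-7)*6)
= 156
Area = |156|/2 = 78

78


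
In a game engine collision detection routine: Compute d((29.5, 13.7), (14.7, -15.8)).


dx=-14.8, dy=-29.5
d^2 = (-14.8)^2 + (-29.5)^2 = 1089.29
d = sqrt(1089.29) = 33.0044

33.0044


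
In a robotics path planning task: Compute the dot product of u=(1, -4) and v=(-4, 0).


u . v = u_x*v_x + u_y*v_y = 1*(-4) + (-4)*0
= (-4) + 0 = -4

-4


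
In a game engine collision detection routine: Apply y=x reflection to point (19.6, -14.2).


Reflection over y=x: (x,y) -> (y,x)
(19.6, -14.2) -> (-14.2, 19.6)

(-14.2, 19.6)


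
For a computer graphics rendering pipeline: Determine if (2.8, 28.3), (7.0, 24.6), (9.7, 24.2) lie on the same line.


Cross product: (7-2.8)*(24.2-28.3) - (24.6-28.3)*(9.7-2.8)
= 8.31

No, not collinear


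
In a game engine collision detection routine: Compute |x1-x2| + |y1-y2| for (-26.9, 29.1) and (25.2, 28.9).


|(-26.9)-25.2| + |29.1-28.9| = 52.1 + 0.2 = 52.3

52.3


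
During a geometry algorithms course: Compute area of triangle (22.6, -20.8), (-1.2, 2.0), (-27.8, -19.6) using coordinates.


Area = |x_A(y_B-y_C) + x_B(y_C-y_A) + x_C(y_A-y_B)|/2
= |488.16 + (-1.44) + 633.84|/2
= 1120.56/2 = 560.28

560.28


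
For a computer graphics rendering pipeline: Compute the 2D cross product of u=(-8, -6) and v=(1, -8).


u x v = u_x*v_y - u_y*v_x = (-8)*(-8) - (-6)*1
= 64 - (-6) = 70

70


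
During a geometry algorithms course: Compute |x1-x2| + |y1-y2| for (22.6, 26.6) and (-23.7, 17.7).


|22.6-(-23.7)| + |26.6-17.7| = 46.3 + 8.9 = 55.2

55.2


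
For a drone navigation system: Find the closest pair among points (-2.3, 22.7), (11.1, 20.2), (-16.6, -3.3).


d(P0,P1) = 13.6312, d(P0,P2) = 29.6731, d(P1,P2) = 36.3255
Closest: P0 and P1

Closest pair: (-2.3, 22.7) and (11.1, 20.2), distance = 13.6312


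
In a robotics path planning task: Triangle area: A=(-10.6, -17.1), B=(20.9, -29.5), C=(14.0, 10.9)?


Area = |x_A(y_B-y_C) + x_B(y_C-y_A) + x_C(y_A-y_B)|/2
= |428.24 + 585.2 + 173.6|/2
= 1187.04/2 = 593.52

593.52


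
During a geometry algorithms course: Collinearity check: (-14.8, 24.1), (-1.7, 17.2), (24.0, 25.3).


Cross product: ((-1.7)-(-14.8))*(25.3-24.1) - (17.2-24.1)*(24-(-14.8))
= 283.44

No, not collinear


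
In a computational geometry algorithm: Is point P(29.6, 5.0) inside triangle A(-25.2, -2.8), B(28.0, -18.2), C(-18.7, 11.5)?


Cross products: AB x AP = 1258.88, BC x BP = -1130.96, CA x CP = 732.94
All same sign? no

No, outside


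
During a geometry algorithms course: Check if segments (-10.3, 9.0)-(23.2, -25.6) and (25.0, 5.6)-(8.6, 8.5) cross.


Cross products: d1=46.61, d2=516.9, d3=1107.48, d4=637.19
d1*d2 < 0 and d3*d4 < 0? no

No, they don't intersect


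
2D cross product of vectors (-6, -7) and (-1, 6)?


u x v = u_x*v_y - u_y*v_x = (-6)*6 - (-7)*(-1)
= (-36) - 7 = -43

-43


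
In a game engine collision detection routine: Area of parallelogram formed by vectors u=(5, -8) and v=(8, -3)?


|u x v| = |5*(-3) - (-8)*8|
= |(-15) - (-64)| = 49

49


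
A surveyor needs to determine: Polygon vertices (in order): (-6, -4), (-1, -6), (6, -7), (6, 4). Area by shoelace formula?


Shoelace sum: ((-6)*(-6) - (-1)*(-4)) + ((-1)*(-7) - 6*(-6)) + (6*4 - 6*(-7)) + (6*(-4) - (-6)*4)
= 141
Area = |141|/2 = 70.5

70.5


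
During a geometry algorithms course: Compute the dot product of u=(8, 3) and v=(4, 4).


u . v = u_x*v_x + u_y*v_y = 8*4 + 3*4
= 32 + 12 = 44

44


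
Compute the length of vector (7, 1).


|u| = sqrt(7^2 + 1^2) = sqrt(50) = 7.0711

7.0711


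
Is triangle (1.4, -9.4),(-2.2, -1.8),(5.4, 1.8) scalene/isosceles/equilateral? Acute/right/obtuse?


Side lengths squared: AB^2=70.72, BC^2=70.72, CA^2=141.44
Sorted: [70.72, 70.72, 141.44]
By sides: Isosceles, By angles: Right

Isosceles, Right


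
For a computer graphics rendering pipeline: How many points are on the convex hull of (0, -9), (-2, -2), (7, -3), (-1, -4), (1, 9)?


Convex hull vertices (CCW): (-2, -2), (0, -9), (7, -3), (1, 9)
Count = 4

4


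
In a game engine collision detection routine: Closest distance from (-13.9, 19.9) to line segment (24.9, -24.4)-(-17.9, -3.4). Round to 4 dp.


Project P onto AB: t = 1 (clamped to [0,1])
Closest point on segment: (-17.9, -3.4)
Distance: 23.6409

23.6409


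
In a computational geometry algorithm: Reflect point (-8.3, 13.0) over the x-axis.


Reflection over x-axis: (x,y) -> (x,-y)
(-8.3, 13) -> (-8.3, -13)

(-8.3, -13)


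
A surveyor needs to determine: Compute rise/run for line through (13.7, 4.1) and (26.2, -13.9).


slope = (y2-y1)/(x2-x1) = ((-13.9)-4.1)/(26.2-13.7) = (-18)/12.5 = -1.44

-1.44


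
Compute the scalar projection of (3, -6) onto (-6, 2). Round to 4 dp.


u.v = -30, |v| = sqrt(40) = 6.3246
Scalar projection = u.v / |v| = -30 / sqrt(40) = -4.7434

-4.7434


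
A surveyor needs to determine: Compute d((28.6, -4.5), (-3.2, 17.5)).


dx=-31.8, dy=22
d^2 = (-31.8)^2 + 22^2 = 1495.24
d = sqrt(1495.24) = 38.6683

38.6683


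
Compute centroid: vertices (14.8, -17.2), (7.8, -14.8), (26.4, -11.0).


Centroid = ((x_A+x_B+x_C)/3, (y_A+y_B+y_C)/3)
= ((14.8+7.8+26.4)/3, ((-17.2)+(-14.8)+(-11))/3)
= (16.3333, -14.3333)

(16.3333, -14.3333)


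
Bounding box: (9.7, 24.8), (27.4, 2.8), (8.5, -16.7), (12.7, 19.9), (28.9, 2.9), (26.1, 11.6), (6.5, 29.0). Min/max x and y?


x range: [6.5, 28.9]
y range: [-16.7, 29]
Bounding box: (6.5,-16.7) to (28.9,29)

(6.5,-16.7) to (28.9,29)


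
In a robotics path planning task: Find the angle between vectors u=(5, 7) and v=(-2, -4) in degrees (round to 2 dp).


u.v = -38, |u| = sqrt(74) = 8.6023, |v| = sqrt(20) = 4.4721
cos(theta) = u.v/(|u||v|) = -38/sqrt(1480) = -0.987763
theta = acos(-0.987763) = 171.03 degrees

171.03 degrees


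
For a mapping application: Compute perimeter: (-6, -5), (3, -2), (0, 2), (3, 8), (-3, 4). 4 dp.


Sides: (-6, -5)->(3, -2): sqrt(90) = 9.486833, (3, -2)->(0, 2): sqrt(25) = 5, (0, 2)->(3, 8): sqrt(45) = 6.708204, (3, 8)->(-3, 4): sqrt(52) = 7.211103, (-3, 4)->(-6, -5): sqrt(90) = 9.486833
Sum = 37.892973
Perimeter = 37.893

37.893


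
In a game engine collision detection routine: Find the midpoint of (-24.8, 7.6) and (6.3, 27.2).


M = (((-24.8)+6.3)/2, (7.6+27.2)/2)
= (-9.25, 17.4)

(-9.25, 17.4)


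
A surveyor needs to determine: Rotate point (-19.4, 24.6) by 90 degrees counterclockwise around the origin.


90° CCW: (x,y) -> (-y, x)
(-19.4,24.6) -> (-24.6, -19.4)

(-24.6, -19.4)


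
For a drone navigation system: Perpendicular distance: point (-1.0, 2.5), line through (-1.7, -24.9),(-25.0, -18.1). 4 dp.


|cross product| = 643.18
|line direction| = sqrt(589.13) = 24.272
Distance = 643.18/sqrt(589.13) = 26.4988

26.4988


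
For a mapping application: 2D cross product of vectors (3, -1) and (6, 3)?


u x v = u_x*v_y - u_y*v_x = 3*3 - (-1)*6
= 9 - (-6) = 15

15


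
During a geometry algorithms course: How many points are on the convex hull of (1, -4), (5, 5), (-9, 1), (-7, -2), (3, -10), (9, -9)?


Convex hull vertices (CCW): (-9, 1), (-7, -2), (3, -10), (9, -9), (5, 5)
Count = 5

5


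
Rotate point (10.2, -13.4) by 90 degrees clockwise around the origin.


90° CW: (x,y) -> (y, -x)
(10.2,-13.4) -> (-13.4, -10.2)

(-13.4, -10.2)


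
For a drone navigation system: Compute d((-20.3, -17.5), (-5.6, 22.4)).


dx=14.7, dy=39.9
d^2 = 14.7^2 + 39.9^2 = 1808.1
d = sqrt(1808.1) = 42.5218

42.5218


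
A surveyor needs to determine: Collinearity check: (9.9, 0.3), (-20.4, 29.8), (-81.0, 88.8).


Cross product: ((-20.4)-9.9)*(88.8-0.3) - (29.8-0.3)*((-81)-9.9)
= 0

Yes, collinear


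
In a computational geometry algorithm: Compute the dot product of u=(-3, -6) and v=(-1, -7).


u . v = u_x*v_x + u_y*v_y = (-3)*(-1) + (-6)*(-7)
= 3 + 42 = 45

45


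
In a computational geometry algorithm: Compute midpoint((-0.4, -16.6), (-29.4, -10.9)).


M = (((-0.4)+(-29.4))/2, ((-16.6)+(-10.9))/2)
= (-14.9, -13.75)

(-14.9, -13.75)


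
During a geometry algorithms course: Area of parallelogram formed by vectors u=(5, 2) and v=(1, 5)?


|u x v| = |5*5 - 2*1|
= |25 - 2| = 23

23


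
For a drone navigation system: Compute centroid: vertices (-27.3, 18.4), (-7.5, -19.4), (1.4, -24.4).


Centroid = ((x_A+x_B+x_C)/3, (y_A+y_B+y_C)/3)
= (((-27.3)+(-7.5)+1.4)/3, (18.4+(-19.4)+(-24.4))/3)
= (-11.1333, -8.4667)

(-11.1333, -8.4667)


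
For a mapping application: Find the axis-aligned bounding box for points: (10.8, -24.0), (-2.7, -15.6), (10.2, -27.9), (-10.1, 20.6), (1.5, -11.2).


x range: [-10.1, 10.8]
y range: [-27.9, 20.6]
Bounding box: (-10.1,-27.9) to (10.8,20.6)

(-10.1,-27.9) to (10.8,20.6)


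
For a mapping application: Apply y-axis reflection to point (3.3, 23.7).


Reflection over y-axis: (x,y) -> (-x,y)
(3.3, 23.7) -> (-3.3, 23.7)

(-3.3, 23.7)


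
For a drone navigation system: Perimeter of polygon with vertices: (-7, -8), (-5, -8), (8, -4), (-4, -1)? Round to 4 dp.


Sides: (-7, -8)->(-5, -8): sqrt(4) = 2, (-5, -8)->(8, -4): sqrt(185) = 13.601471, (8, -4)->(-4, -1): sqrt(153) = 12.369317, (-4, -1)->(-7, -8): sqrt(58) = 7.615773
Sum = 35.586561
Perimeter = 35.5866

35.5866


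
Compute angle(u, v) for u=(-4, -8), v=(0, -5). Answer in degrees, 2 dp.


u.v = 40, |u| = sqrt(80) = 8.9443, |v| = sqrt(25) = 5
cos(theta) = u.v/(|u||v|) = 40/sqrt(2000) = 0.894427
theta = acos(0.894427) = 26.57 degrees

26.57 degrees
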